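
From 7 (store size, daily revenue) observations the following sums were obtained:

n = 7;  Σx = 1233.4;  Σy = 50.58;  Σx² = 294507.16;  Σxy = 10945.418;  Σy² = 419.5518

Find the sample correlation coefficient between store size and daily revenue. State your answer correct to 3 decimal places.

Sxx = Σx² − (Σx)²/n = 294507.16 − 217325.08 = 77182.08
Sxy = Σxy − (Σx)(Σy)/n = 10945.418 − 8912.196 = 2033.222
Syy = Σy² − (Σy)²/n = 419.5518 − 365.476629 = 54.075171
r = Sxy/√(Sxx·Syy) = 2033.222/√(4173634.207214) = 2033.222/2042.947431 = 0.995240

0.995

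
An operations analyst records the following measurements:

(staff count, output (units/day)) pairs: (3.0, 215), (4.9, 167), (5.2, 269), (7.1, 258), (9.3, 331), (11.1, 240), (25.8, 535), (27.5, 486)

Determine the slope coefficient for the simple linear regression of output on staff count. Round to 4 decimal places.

n = 8, Σx = 93.9, Σy = 2501, Σxy = 37604.2, Σx² = 1742.05
Sxx = Σx² − (Σx)²/n = 1742.05 − 1102.15125 = 639.89875
Sxy = Σxy − (Σx)(Σy)/n = 37604.2 − 29355.4875 = 8248.7125
b = Sxy/Sxx = 8248.7125/639.89875 = 12.890653

12.8907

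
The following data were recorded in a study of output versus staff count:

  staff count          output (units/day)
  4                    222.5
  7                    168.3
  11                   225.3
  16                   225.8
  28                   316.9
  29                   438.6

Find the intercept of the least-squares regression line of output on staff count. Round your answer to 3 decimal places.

n = 6, Σx = 95, Σy = 1597.4, Σxy = 29751.8, Σx² = 2067
Sxx = Σx² − (Σx)²/n = 2067 − 1504.166667 = 562.833333
Sxy = Σxy − (Σx)(Σy)/n = 29751.8 − 25292.166667 = 4459.633333
b = Sxy/Sxx = 4459.633333/562.833333 = 7.923542
a = ȳ − b·x̄ = 266.233333 − 7.923542·15.833333 = 140.777258

140.777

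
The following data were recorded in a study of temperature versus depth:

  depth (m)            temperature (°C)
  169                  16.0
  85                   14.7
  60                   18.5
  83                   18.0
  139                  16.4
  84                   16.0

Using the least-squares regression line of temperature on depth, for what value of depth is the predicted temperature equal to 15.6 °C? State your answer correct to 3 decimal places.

180.748

n = 6, Σx = 620, Σy = 99.6, Σxy = 10181.1, Σx² = 72652
Sxx = Σx² − (Σx)²/n = 72652 − 64066.666667 = 8585.333333
Sxy = Σxy − (Σx)(Σy)/n = 10181.1 − 10292 = -110.9
b = Sxy/Sxx = -110.9/8585.333333 = -0.012917
a = ȳ − b·x̄ = 16.6 − (-0.012917)·103.333333 = 17.934796
Set a + b·x = 15.6: x = (15.6 − 17.934796) / (-0.012917) = 180.748422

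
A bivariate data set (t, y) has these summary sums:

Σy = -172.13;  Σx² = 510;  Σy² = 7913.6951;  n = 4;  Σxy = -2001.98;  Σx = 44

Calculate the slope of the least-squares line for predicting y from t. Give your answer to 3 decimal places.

Sxx = Σx² − (Σx)²/n = 510 − 484 = 26
Sxy = Σxy − (Σx)(Σy)/n = -2001.98 − (-1893.43) = -108.55
b = Sxy/Sxx = -108.55/26 = -4.175

-4.175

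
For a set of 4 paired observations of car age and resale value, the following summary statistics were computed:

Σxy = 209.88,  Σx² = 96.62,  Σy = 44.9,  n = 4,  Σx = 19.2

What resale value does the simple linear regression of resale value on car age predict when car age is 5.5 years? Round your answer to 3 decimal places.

10.340

Sxx = Σx² − (Σx)²/n = 96.62 − 92.16 = 4.46
Sxy = Σxy − (Σx)(Σy)/n = 209.88 − 215.52 = -5.64
b = Sxy/Sxx = -5.64/4.46 = -1.264574
a = ȳ − b·x̄ = 11.225 − (-1.264574)·4.8 = 17.294955
ŷ(5.5) = a + b·5.5 = 17.294955 + (-1.264574)·5.5 = 10.339798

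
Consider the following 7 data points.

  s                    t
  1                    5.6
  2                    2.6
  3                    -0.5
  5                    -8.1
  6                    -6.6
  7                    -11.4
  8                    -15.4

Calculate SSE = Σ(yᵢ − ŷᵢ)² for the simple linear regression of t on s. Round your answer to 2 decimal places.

n = 7, Σx = 32, Σy = -33.8, Σxy = -273.8, Σx² = 188, Σy² = 514.66
Sxx = Σx² − (Σx)²/n = 188 − 146.285714 = 41.714286
Sxy = Σxy − (Σx)(Σy)/n = -273.8 − (-154.514286) = -119.285714
Syy = Σy² − (Σy)²/n = 514.66 − 163.205714 = 351.454286
b = Sxy/Sxx = -119.285714/41.714286 = -2.859589
SSE = Syy − b·Sxy = 351.454286 − (-2.859589)·(-119.285714) = 10.346164

10.35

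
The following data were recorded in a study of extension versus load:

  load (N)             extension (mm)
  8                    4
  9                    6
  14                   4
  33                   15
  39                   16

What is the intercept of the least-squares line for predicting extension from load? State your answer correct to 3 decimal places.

0.702

n = 5, Σx = 103, Σy = 45, Σxy = 1261, Σx² = 2951
Sxx = Σx² − (Σx)²/n = 2951 − 2121.8 = 829.2
Sxy = Σxy − (Σx)(Σy)/n = 1261 − 927 = 334
b = Sxy/Sxx = 334/829.2 = 0.402798
a = ȳ − b·x̄ = 9 − 0.402798·20.6 = 0.702364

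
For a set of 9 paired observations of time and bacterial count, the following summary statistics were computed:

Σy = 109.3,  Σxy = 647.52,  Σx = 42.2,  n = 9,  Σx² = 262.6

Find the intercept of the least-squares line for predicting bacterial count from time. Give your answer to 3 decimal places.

Sxx = Σx² − (Σx)²/n = 262.6 − 197.871111 = 64.728889
Sxy = Σxy − (Σx)(Σy)/n = 647.52 − 512.495556 = 135.024444
b = Sxy/Sxx = 135.024444/64.728889 = 2.086000
a = ȳ − b·x̄ = 12.144444 − 2.086000·4.688889 = 2.363424

2.363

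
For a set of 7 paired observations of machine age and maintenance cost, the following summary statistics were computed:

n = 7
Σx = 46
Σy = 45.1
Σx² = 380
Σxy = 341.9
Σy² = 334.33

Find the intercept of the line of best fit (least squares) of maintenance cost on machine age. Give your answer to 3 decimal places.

Sxx = Σx² − (Σx)²/n = 380 − 302.285714 = 77.714286
Sxy = Σxy − (Σx)(Σy)/n = 341.9 − 296.371429 = 45.528571
b = Sxy/Sxx = 45.528571/77.714286 = 0.585846
a = ȳ − b·x̄ = 6.442857 − 0.585846·6.571429 = 2.593015

2.593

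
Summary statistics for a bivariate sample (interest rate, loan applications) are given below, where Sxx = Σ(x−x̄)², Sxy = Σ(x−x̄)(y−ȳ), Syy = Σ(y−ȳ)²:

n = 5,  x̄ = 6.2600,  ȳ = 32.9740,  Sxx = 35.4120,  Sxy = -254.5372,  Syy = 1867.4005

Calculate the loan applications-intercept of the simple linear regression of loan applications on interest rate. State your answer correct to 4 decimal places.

77.9701

b = Sxy/Sxx = -254.5372/35.412 = -7.187880
a = ȳ − b·x̄ = 32.974 − (-7.187880)·6.26 = 77.970128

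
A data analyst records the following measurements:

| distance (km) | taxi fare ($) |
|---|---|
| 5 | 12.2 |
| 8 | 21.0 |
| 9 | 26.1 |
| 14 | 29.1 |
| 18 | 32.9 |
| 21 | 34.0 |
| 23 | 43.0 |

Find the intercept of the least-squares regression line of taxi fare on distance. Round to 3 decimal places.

9.356

n = 7, Σx = 98, Σy = 198.3, Σxy = 3166.5, Σx² = 1660
Sxx = Σx² − (Σx)²/n = 1660 − 1372 = 288
Sxy = Σxy − (Σx)(Σy)/n = 3166.5 − 2776.2 = 390.3
b = Sxy/Sxx = 390.3/288 = 1.355208
a = ȳ − b·x̄ = 28.328571 − 1.355208·14 = 9.355655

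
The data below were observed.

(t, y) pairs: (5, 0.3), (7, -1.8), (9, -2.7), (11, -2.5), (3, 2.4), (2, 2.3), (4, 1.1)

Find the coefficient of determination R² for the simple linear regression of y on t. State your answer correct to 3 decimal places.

n = 7, Σx = 41, Σy = -0.9, Σxy = -46.7, Σx² = 305, Σy² = 29.13
Sxx = Σx² − (Σx)²/n = 305 − 240.142857 = 64.857143
Sxy = Σxy − (Σx)(Σy)/n = -46.7 − (-5.271429) = -41.428571
Syy = Σy² − (Σy)²/n = 29.13 − 0.115714 = 29.014286
R² = Sxy²/(Sxx·Syy) = (-41.428571)²/(64.857143·29.014286) = 0.912074

0.912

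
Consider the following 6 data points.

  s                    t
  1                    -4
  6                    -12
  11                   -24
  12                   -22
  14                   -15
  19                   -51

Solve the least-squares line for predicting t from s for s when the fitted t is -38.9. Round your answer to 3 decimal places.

18.403

n = 6, Σx = 63, Σy = -128, Σxy = -1783, Σx² = 859
Sxx = Σx² − (Σx)²/n = 859 − 661.5 = 197.5
Sxy = Σxy − (Σx)(Σy)/n = -1783 − (-1344) = -439
b = Sxy/Sxx = -439/197.5 = -2.222785
a = ȳ − b·x̄ = -21.333333 − (-2.222785)·10.5 = 2.005907
Set a + b·x = -38.9: x = (-38.9 − 2.005907) / (-2.222785) = 18.402999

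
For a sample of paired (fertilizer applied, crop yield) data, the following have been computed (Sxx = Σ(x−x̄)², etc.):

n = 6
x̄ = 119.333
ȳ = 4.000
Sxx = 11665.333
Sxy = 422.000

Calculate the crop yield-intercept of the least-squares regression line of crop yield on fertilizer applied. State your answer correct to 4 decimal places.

-0.3169

b = Sxy/Sxx = 422/11665.333 = 0.036176
a = ȳ − b·x̄ = 4 − 0.036176·119.333 = -0.316939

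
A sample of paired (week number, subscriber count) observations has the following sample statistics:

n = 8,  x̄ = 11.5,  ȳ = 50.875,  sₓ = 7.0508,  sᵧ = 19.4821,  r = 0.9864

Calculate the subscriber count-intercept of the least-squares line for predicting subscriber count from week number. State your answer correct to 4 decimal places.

19.5314

b = r · sᵧ/sₓ = 0.9864 · 19.4821/7.0508 = 2.725527
a = ȳ − b·x̄ = 50.875 − 2.725527·11.5 = 19.531443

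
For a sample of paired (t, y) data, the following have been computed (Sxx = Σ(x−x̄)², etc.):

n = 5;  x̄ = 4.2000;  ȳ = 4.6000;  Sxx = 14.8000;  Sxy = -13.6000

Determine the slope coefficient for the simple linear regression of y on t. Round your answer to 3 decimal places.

b = Sxy/Sxx = -13.6/14.8 = -0.918919

-0.919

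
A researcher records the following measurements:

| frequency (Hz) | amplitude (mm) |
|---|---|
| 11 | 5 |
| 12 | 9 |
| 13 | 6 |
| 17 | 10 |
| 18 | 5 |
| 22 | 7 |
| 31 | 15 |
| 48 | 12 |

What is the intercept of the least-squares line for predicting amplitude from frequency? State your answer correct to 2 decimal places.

n = 8, Σx = 172, Σy = 69, Σxy = 1696, Σx² = 4796
Sxx = Σx² − (Σx)²/n = 4796 − 3698 = 1098
Sxy = Σxy − (Σx)(Σy)/n = 1696 − 1483.5 = 212.5
b = Sxy/Sxx = 212.5/1098 = 0.193534
a = ȳ − b·x̄ = 8.625 − 0.193534·21.5 = 4.464026

4.46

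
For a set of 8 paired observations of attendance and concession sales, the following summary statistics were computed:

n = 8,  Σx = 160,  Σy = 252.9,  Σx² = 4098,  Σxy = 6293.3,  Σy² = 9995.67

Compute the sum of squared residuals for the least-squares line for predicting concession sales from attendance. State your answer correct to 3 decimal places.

301.575

Sxx = Σx² − (Σx)²/n = 4098 − 3200 = 898
Sxy = Σxy − (Σx)(Σy)/n = 6293.3 − 5058 = 1235.3
Syy = Σy² − (Σy)²/n = 9995.67 − 7994.80125 = 2000.86875
b = Sxy/Sxx = 1235.3/898 = 1.375612
SSE = Syy − b·Sxy = 2000.86875 − 1.375612·1235.3 = 301.574663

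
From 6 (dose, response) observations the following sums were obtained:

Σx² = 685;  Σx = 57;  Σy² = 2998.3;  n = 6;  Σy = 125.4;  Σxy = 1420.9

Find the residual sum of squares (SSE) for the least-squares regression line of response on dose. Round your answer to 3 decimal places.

10.080

Sxx = Σx² − (Σx)²/n = 685 − 541.5 = 143.5
Sxy = Σxy − (Σx)(Σy)/n = 1420.9 − 1191.3 = 229.6
Syy = Σy² − (Σy)²/n = 2998.3 − 2620.86 = 377.44
b = Sxy/Sxx = 229.6/143.5 = 1.6
SSE = Syy − b·Sxy = 377.44 − 1.6·229.6 = 10.08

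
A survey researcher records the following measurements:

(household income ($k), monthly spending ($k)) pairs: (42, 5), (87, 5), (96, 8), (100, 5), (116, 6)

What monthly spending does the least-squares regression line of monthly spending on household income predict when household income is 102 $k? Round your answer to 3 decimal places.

n = 5, Σx = 441, Σy = 29, Σxy = 2609, Σx² = 42005
Sxx = Σx² − (Σx)²/n = 42005 − 38896.2 = 3108.8
Sxy = Σxy − (Σx)(Σy)/n = 2609 − 2557.8 = 51.2
b = Sxy/Sxx = 51.2/3108.8 = 0.016469
a = ȳ − b·x̄ = 5.8 − 0.016469·88.2 = 4.347401
ŷ(102) = a + b·102 = 4.347401 + 0.016469·102 = 6.027277

6.027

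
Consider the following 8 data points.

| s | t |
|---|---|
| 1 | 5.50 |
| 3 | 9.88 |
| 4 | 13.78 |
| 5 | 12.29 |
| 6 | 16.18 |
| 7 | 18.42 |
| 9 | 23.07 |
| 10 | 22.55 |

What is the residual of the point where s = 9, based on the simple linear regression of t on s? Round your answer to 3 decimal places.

n = 8, Σx = 45, Σy = 121.67, Σxy = 810.86, Σx² = 317
Sxx = Σx² − (Σx)²/n = 317 − 253.125 = 63.875
Sxy = Σxy − (Σx)(Σy)/n = 810.86 − 684.39375 = 126.46625
b = Sxy/Sxx = 126.46625/63.875 = 1.979902
a = ȳ − b·x̄ = 15.20875 − 1.979902·5.625 = 4.071800
ŷ(9) = 4.071800 + 1.979902·9 = 21.890920
residual = y − ŷ = 23.07 − 21.890920 = 1.179080

1.179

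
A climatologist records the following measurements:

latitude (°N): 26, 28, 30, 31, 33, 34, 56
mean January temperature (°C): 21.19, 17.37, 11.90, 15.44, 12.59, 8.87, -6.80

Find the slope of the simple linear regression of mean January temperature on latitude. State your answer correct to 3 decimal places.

n = 7, Σx = 238, Σy = 80.56, Σxy = 2209.19, Σx² = 8702
Sxx = Σx² − (Σx)²/n = 8702 − 8092 = 610
Sxy = Σxy − (Σx)(Σy)/n = 2209.19 − 2739.04 = -529.85
b = Sxy/Sxx = -529.85/610 = -0.868607

-0.869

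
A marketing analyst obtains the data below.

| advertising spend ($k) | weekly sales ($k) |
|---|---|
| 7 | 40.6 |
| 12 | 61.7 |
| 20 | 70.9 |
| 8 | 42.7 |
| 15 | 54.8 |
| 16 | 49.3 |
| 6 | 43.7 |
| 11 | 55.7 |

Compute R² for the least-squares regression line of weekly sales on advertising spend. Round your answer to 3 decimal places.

0.657

n = 8, Σx = 95, Σy = 419.4, Σxy = 5269.9, Σx² = 1295, Σy² = 22751.06
Sxx = Σx² − (Σx)²/n = 1295 − 1128.125 = 166.875
Sxy = Σxy − (Σx)(Σy)/n = 5269.9 − 4980.375 = 289.525
Syy = Σy² − (Σy)²/n = 22751.06 − 21987.045 = 764.015
R² = Sxy²/(Sxx·Syy) = (289.525)²/(166.875·764.015) = 0.657475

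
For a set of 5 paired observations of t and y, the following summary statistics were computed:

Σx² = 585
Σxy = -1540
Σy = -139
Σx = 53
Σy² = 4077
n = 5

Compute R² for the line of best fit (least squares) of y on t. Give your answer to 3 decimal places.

Sxx = Σx² − (Σx)²/n = 585 − 561.8 = 23.2
Sxy = Σxy − (Σx)(Σy)/n = -1540 − (-1473.4) = -66.6
Syy = Σy² − (Σy)²/n = 4077 − 3864.2 = 212.8
R² = Sxy²/(Sxx·Syy) = (-66.6)²/(23.2·212.8) = 0.898440

0.898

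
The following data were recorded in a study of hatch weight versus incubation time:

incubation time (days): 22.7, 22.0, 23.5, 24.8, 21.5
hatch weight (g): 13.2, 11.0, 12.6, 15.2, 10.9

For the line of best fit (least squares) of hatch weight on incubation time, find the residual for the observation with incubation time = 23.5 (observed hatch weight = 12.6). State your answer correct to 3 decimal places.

-0.745

n = 5, Σx = 114.5, Σy = 62.9, Σxy = 1449.05, Σx² = 2628.83
Sxx = Σx² − (Σx)²/n = 2628.83 − 2622.05 = 6.78
Sxy = Σxy − (Σx)(Σy)/n = 1449.05 − 1440.41 = 8.64
b = Sxy/Sxx = 8.64/6.78 = 1.274336
a = ȳ − b·x̄ = 12.58 − 1.274336·22.9 = -16.602301
ŷ(23.5) = -16.602301 + 1.274336·23.5 = 13.344602
residual = y − ŷ = 12.6 − 13.344602 = -0.744602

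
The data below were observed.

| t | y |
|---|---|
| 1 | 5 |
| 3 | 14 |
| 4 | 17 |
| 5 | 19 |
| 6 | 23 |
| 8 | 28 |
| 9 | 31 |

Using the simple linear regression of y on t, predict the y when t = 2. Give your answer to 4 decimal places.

9.7500

n = 7, Σx = 36, Σy = 137, Σxy = 851, Σx² = 232
Sxx = Σx² − (Σx)²/n = 232 − 185.142857 = 46.857143
Sxy = Σxy − (Σx)(Σy)/n = 851 − 704.571429 = 146.428571
b = Sxy/Sxx = 146.428571/46.857143 = 3.125
a = ȳ − b·x̄ = 19.571429 − 3.125·5.142857 = 3.5
ŷ(2) = a + b·2 = 3.5 + 3.125·2 = 9.75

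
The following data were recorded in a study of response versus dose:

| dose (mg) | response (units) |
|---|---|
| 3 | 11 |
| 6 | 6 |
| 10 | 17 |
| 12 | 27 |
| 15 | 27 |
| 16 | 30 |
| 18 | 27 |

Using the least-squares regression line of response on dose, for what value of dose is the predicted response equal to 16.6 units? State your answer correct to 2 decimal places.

n = 7, Σx = 80, Σy = 145, Σxy = 1934, Σx² = 1094
Sxx = Σx² − (Σx)²/n = 1094 − 914.285714 = 179.714286
Sxy = Σxy − (Σx)(Σy)/n = 1934 − 1657.142857 = 276.857143
b = Sxy/Sxx = 276.857143/179.714286 = 1.540541
a = ȳ − b·x̄ = 20.714286 − 1.540541·11.428571 = 3.108108
Set a + b·x = 16.6: x = (16.6 − 3.108108) / 1.540541 = 8.757895

8.76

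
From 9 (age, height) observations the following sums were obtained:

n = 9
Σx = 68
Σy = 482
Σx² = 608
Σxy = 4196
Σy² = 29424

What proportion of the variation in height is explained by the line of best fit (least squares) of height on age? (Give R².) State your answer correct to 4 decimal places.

Sxx = Σx² − (Σx)²/n = 608 − 513.777778 = 94.222222
Sxy = Σxy − (Σx)(Σy)/n = 4196 − 3641.777778 = 554.222222
Syy = Σy² − (Σy)²/n = 29424 − 25813.777778 = 3610.222222
R² = Sxy²/(Sxx·Syy) = (554.222222)²/(94.222222·3610.222222) = 0.902985

0.9030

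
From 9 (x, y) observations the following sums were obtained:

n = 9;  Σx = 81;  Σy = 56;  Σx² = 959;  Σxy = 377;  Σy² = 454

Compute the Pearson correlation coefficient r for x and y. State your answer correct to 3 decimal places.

-0.815

Sxx = Σx² − (Σx)²/n = 959 − 729 = 230
Sxy = Σxy − (Σx)(Σy)/n = 377 − 504 = -127
Syy = Σy² − (Σy)²/n = 454 − 348.444444 = 105.555556
r = Sxy/√(Sxx·Syy) = -127/√(24277.777778) = -127/155.813279 = -0.815078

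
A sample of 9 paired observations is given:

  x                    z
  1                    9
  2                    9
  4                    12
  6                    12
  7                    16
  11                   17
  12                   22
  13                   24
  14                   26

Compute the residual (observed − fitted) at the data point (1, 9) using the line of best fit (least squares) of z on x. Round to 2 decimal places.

n = 9, Σx = 70, Σy = 147, Σxy = 1386, Σx² = 736
Sxx = Σx² − (Σx)²/n = 736 − 544.444444 = 191.555556
Sxy = Σxy − (Σx)(Σy)/n = 1386 − 1143.333333 = 242.666667
b = Sxy/Sxx = 242.666667/191.555556 = 1.266821
a = ȳ − b·x̄ = 16.333333 − 1.266821·7.777778 = 6.480278
ŷ(1) = 6.480278 + 1.266821·1 = 7.747100
residual = y − ŷ = 9 − 7.747100 = 1.252900

1.25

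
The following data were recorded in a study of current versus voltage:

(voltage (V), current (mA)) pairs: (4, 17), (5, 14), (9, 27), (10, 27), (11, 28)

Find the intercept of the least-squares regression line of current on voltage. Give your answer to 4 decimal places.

7.0000

n = 5, Σx = 39, Σy = 113, Σxy = 959, Σx² = 343
Sxx = Σx² − (Σx)²/n = 343 − 304.2 = 38.8
Sxy = Σxy − (Σx)(Σy)/n = 959 − 881.4 = 77.6
b = Sxy/Sxx = 77.6/38.8 = 2
a = ȳ − b·x̄ = 22.6 − 2·7.8 = 7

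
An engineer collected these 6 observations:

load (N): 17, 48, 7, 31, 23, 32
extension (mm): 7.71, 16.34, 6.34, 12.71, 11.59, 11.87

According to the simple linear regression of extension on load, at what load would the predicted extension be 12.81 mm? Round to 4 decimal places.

n = 6, Σx = 158, Σy = 66.56, Σxy = 2000.19, Σx² = 5156
Sxx = Σx² − (Σx)²/n = 5156 − 4160.666667 = 995.333333
Sxy = Σxy − (Σx)(Σy)/n = 2000.19 − 1752.746667 = 247.443333
b = Sxy/Sxx = 247.443333/995.333333 = 0.248603
a = ȳ − b·x̄ = 11.093333 − 0.248603·26.333333 = 4.546775
Set a + b·x = 12.81: x = (12.81 − 4.546775) / 0.248603 = 33.238573

33.2386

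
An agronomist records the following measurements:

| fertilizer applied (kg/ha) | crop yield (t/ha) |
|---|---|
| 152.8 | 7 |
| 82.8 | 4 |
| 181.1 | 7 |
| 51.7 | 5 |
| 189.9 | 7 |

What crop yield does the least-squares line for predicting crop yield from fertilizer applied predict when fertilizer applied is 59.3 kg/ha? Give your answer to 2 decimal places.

4.53

n = 5, Σx = 658.3, Σy = 30, Σxy = 4256.3, Σx² = 101735.79
Sxx = Σx² − (Σx)²/n = 101735.79 − 86671.778 = 15064.012
Sxy = Σxy − (Σx)(Σy)/n = 4256.3 − 3949.8 = 306.5
b = Sxy/Sxx = 306.5/15064.012 = 0.020347
a = ȳ − b·x̄ = 6 − 0.020347·131.66 = 3.321179
ŷ(59.3) = a + b·59.3 = 3.321179 + 0.020347·59.3 = 4.527727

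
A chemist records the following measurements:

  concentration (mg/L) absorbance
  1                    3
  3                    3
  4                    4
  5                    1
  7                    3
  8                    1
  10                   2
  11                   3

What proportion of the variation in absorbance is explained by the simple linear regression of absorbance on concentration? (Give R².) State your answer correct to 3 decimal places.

0.083

n = 8, Σx = 49, Σy = 20, Σxy = 115, Σx² = 385, Σy² = 58
Sxx = Σx² − (Σx)²/n = 385 − 300.125 = 84.875
Sxy = Σxy − (Σx)(Σy)/n = 115 − 122.5 = -7.5
Syy = Σy² − (Σy)²/n = 58 − 50 = 8
R² = Sxy²/(Sxx·Syy) = (-7.5)²/(84.875·8) = 0.082842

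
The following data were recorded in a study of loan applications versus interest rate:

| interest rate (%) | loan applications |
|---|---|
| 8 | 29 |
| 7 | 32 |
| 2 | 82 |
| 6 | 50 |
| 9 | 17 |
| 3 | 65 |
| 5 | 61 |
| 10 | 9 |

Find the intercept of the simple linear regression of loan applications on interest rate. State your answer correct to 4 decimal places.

98.6712

n = 8, Σx = 50, Σy = 345, Σxy = 1663, Σx² = 368
Sxx = Σx² − (Σx)²/n = 368 − 312.5 = 55.5
Sxy = Σxy − (Σx)(Σy)/n = 1663 − 2156.25 = -493.25
b = Sxy/Sxx = -493.25/55.5 = -8.887387
a = ȳ − b·x̄ = 43.125 − (-8.887387)·6.25 = 98.671171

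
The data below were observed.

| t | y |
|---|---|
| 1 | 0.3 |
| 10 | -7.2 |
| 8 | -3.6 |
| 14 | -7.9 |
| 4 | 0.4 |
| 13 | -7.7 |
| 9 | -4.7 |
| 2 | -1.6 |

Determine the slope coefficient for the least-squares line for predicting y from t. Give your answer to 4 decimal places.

-0.6698

n = 8, Σx = 61, Σy = -32, Σxy = -355.1, Σx² = 631
Sxx = Σx² − (Σx)²/n = 631 − 465.125 = 165.875
Sxy = Σxy − (Σx)(Σy)/n = -355.1 − (-244) = -111.1
b = Sxy/Sxx = -111.1/165.875 = -0.669781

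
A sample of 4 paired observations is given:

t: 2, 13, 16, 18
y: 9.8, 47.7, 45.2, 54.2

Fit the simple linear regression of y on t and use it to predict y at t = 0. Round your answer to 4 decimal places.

n = 4, Σx = 49, Σy = 156.9, Σxy = 2338.5, Σx² = 753
Sxx = Σx² − (Σx)²/n = 753 − 600.25 = 152.75
Sxy = Σxy − (Σx)(Σy)/n = 2338.5 − 1922.025 = 416.475
b = Sxy/Sxx = 416.475/152.75 = 2.726514
a = ȳ − b·x̄ = 39.225 − 2.726514·12.25 = 5.825205
ŷ(0) = a + b·0 = 5.825205 + 2.726514·0 = 5.825205

5.8252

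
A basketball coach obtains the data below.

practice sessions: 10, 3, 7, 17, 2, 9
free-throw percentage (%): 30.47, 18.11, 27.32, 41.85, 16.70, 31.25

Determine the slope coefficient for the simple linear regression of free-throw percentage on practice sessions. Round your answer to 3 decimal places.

1.694

n = 6, Σx = 48, Σy = 165.7, Σxy = 1576.37, Σx² = 532
Sxx = Σx² − (Σx)²/n = 532 − 384 = 148
Sxy = Σxy − (Σx)(Σy)/n = 1576.37 − 1325.6 = 250.77
b = Sxy/Sxx = 250.77/148 = 1.694392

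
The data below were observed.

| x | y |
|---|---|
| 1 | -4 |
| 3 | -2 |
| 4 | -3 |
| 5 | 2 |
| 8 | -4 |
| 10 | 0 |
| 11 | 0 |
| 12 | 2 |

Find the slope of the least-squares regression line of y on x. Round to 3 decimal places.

n = 8, Σx = 54, Σy = -9, Σxy = -20, Σx² = 480
Sxx = Σx² − (Σx)²/n = 480 − 364.5 = 115.5
Sxy = Σxy − (Σx)(Σy)/n = -20 − (-60.75) = 40.75
b = Sxy/Sxx = 40.75/115.5 = 0.352814

0.353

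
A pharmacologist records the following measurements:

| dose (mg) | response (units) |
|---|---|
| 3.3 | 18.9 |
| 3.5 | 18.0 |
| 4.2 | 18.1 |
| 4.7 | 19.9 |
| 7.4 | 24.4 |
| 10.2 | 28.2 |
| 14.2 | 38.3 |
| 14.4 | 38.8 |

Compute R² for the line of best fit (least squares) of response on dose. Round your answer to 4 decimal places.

0.9837

n = 8, Σx = 61.9, Σy = 204.6, Σxy = 1865.7, Σx² = 630.67, Σy² = 5767.76
Sxx = Σx² − (Σx)²/n = 630.67 − 478.95125 = 151.71875
Sxy = Σxy − (Σx)(Σy)/n = 1865.7 − 1583.0925 = 282.6075
Syy = Σy² − (Σy)²/n = 5767.76 − 5232.645 = 535.115
R² = Sxy²/(Sxx·Syy) = (282.6075)²/(151.71875·535.115) = 0.983741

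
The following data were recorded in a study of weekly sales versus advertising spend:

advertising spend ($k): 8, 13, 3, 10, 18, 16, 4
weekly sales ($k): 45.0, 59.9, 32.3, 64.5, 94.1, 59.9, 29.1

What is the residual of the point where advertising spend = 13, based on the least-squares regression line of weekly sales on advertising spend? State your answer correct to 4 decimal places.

n = 7, Σx = 72, Σy = 384.8, Σxy = 4649.2, Σx² = 938
Sxx = Σx² − (Σx)²/n = 938 − 740.571429 = 197.428571
Sxy = Σxy − (Σx)(Σy)/n = 4649.2 − 3957.942857 = 691.257143
b = Sxy/Sxx = 691.257143/197.428571 = 3.501302
a = ȳ − b·x̄ = 54.971429 − 3.501302·10.285714 = 18.958032
ŷ(13) = 18.958032 + 3.501302·13 = 64.474964
residual = y − ŷ = 59.9 − 64.474964 = -4.574964

-4.5750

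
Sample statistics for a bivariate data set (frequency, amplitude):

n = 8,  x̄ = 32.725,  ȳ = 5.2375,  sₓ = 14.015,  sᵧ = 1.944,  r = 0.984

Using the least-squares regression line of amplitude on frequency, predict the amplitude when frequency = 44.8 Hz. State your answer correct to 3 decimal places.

6.886

b = r · sᵧ/sₓ = 0.984 · 1.944/14.015 = 0.136489
a = ȳ − b·x̄ = 5.2375 − 0.136489·32.725 = 0.770891
ŷ(44.8) = a + b·44.8 = 0.770891 + 0.136489·44.8 = 6.885607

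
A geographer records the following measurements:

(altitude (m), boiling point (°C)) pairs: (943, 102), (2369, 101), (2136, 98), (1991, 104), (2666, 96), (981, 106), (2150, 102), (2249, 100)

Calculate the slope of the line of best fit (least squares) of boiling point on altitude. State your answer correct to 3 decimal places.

-0.004

n = 8, Σx = 15485, Σy = 809, Σxy = 1555969, Σx² = 32778405
Sxx = Σx² − (Σx)²/n = 32778405 − 29973153.125 = 2805251.875
Sxy = Σxy − (Σx)(Σy)/n = 1555969 − 1565920.625 = -9951.625
b = Sxy/Sxx = -9951.625/2805251.875 = -0.003547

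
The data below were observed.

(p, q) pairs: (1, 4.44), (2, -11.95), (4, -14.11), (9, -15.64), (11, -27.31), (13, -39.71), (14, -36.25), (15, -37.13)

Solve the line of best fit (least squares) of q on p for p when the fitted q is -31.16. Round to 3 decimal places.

12.075

n = 8, Σx = 69, Σy = -177.66, Σxy = -2097.75, Σx² = 813
Sxx = Σx² − (Σx)²/n = 813 − 595.125 = 217.875
Sxy = Σxy − (Σx)(Σy)/n = -2097.75 − (-1532.3175) = -565.4325
b = Sxy/Sxx = -565.4325/217.875 = -2.595215
a = ȳ − b·x̄ = -22.2075 − (-2.595215)·8.625 = 0.176231
Set a + b·x = -31.16: x = (-31.16 − 0.176231) / (-2.595215) = 12.074618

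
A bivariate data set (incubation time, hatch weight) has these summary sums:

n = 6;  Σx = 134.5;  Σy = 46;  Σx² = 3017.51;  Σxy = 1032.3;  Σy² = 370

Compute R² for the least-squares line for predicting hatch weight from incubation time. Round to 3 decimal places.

0.030

Sxx = Σx² − (Σx)²/n = 3017.51 − 3015.041667 = 2.468333
Sxy = Σxy − (Σx)(Σy)/n = 1032.3 − 1031.166667 = 1.133333
Syy = Σy² − (Σy)²/n = 370 − 352.666667 = 17.333333
R² = Sxy²/(Sxx·Syy) = (1.133333)²/(2.468333·17.333333) = 0.030021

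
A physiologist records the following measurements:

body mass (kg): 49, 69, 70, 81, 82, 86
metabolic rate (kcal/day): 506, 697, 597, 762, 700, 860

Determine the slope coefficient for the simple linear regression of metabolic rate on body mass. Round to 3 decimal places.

n = 6, Σx = 437, Σy = 4122, Σxy = 307759, Σx² = 32743
Sxx = Σx² − (Σx)²/n = 32743 − 31828.166667 = 914.833333
Sxy = Σxy − (Σx)(Σy)/n = 307759 − 300219 = 7540
b = Sxy/Sxx = 7540/914.833333 = 8.241938

8.242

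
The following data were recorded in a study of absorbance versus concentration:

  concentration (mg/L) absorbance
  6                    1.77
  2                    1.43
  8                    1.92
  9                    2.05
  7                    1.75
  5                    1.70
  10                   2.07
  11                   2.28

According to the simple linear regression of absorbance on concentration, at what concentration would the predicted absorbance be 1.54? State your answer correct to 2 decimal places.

n = 8, Σx = 58, Σy = 14.97, Σxy = 113.82, Σx² = 480
Sxx = Σx² − (Σx)²/n = 480 − 420.5 = 59.5
Sxy = Σxy − (Σx)(Σy)/n = 113.82 − 108.5325 = 5.2875
b = Sxy/Sxx = 5.2875/59.5 = 0.088866
a = ȳ − b·x̄ = 1.87125 − 0.088866·7.25 = 1.226975
Set a + b·x = 1.54: x = (1.54 − 1.226975) / 0.088866 = 3.522459

3.52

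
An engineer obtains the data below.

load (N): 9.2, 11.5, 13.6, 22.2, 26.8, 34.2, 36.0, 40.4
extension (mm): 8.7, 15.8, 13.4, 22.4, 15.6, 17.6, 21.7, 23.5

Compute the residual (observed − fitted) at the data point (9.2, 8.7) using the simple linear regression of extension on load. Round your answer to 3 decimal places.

n = 8, Σx = 193.9, Σy = 138.7, Σxy = 3691.86, Σx² = 5710.73
Sxx = Σx² − (Σx)²/n = 5710.73 − 4699.65125 = 1011.07875
Sxy = Σxy − (Σx)(Σy)/n = 3691.86 − 3361.74125 = 330.11875
b = Sxy/Sxx = 330.11875/1011.07875 = 0.326502
a = ȳ − b·x̄ = 17.3375 − 0.326502·24.2375 = 9.423919
ŷ(9.2) = 9.423919 + 0.326502·9.2 = 12.427733
residual = y − ŷ = 8.7 − 12.427733 = -3.727733

-3.728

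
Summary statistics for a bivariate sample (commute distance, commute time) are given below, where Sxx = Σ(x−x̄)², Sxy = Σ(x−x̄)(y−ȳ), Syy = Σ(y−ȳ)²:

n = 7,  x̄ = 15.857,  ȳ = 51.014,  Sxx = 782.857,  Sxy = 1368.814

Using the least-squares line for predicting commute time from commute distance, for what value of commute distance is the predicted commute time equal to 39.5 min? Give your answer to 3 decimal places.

9.272

b = Sxy/Sxx = 1368.814/782.857 = 1.748485
a = ȳ − b·x̄ = 51.014 − 1.748485·15.857 = 23.288268
Set a + b·x = 39.5: x = (39.5 − 23.288268) / 1.748485 = 9.271872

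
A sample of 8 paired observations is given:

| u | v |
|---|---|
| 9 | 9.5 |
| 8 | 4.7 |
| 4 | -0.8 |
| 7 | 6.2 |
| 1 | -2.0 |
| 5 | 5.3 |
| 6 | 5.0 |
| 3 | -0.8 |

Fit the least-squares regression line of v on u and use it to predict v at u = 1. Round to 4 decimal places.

-2.7298

n = 8, Σx = 43, Σy = 27.1, Σxy = 215.4, Σx² = 281
Sxx = Σx² − (Σx)²/n = 281 − 231.125 = 49.875
Sxy = Σxy − (Σx)(Σy)/n = 215.4 − 145.6625 = 69.7375
b = Sxy/Sxx = 69.7375/49.875 = 1.398246
a = ȳ − b·x̄ = 3.3875 − 1.398246·5.375 = -4.128070
ŷ(1) = a + b·1 = -4.128070 + 1.398246·1 = -2.729825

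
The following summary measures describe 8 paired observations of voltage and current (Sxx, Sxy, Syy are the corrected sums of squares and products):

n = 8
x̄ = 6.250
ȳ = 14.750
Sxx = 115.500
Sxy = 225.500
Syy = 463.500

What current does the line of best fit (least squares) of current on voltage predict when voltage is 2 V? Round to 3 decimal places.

b = Sxy/Sxx = 225.5/115.5 = 1.952381
a = ȳ − b·x̄ = 14.75 − 1.952381·6.25 = 2.547619
ŷ(2) = a + b·2 = 2.547619 + 1.952381·2 = 6.452381

6.452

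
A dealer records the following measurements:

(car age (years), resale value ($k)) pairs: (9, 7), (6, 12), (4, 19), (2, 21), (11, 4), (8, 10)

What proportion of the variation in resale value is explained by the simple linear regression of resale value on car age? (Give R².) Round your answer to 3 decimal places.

n = 6, Σx = 40, Σy = 73, Σxy = 377, Σx² = 322, Σy² = 1111
Sxx = Σx² − (Σx)²/n = 322 − 266.666667 = 55.333333
Sxy = Σxy − (Σx)(Σy)/n = 377 − 486.666667 = -109.666667
Syy = Σy² − (Σy)²/n = 1111 − 888.166667 = 222.833333
R² = Sxy²/(Sxx·Syy) = (-109.666667)²/(55.333333·222.833333) = 0.975399

0.975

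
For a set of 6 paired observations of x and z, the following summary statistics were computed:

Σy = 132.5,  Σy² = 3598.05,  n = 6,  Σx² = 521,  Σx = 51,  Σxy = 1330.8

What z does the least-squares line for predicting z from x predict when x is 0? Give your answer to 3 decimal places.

2.213

Sxx = Σx² − (Σx)²/n = 521 − 433.5 = 87.5
Sxy = Σxy − (Σx)(Σy)/n = 1330.8 − 1126.25 = 204.55
b = Sxy/Sxx = 204.55/87.5 = 2.337714
a = ȳ − b·x̄ = 22.083333 − 2.337714·8.5 = 2.212762
ŷ(0) = a + b·0 = 2.212762 + 2.337714·0 = 2.212762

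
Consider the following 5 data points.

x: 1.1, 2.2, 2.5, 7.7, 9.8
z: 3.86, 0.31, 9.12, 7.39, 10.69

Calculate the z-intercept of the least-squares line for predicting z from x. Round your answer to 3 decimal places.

2.864

n = 5, Σx = 23.3, Σy = 31.37, Σxy = 189.393, Σx² = 167.63
Sxx = Σx² − (Σx)²/n = 167.63 − 108.578 = 59.052
Sxy = Σxy − (Σx)(Σy)/n = 189.393 − 146.1842 = 43.2088
b = Sxy/Sxx = 43.2088/59.052 = 0.731708
a = ȳ − b·x̄ = 6.274 − 0.731708·4.66 = 2.864242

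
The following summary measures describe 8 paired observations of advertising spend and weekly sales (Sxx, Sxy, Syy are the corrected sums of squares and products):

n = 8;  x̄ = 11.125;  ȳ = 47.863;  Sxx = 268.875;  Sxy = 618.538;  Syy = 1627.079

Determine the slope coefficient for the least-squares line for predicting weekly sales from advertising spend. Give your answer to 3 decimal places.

2.300

b = Sxy/Sxx = 618.538/268.875 = 2.300467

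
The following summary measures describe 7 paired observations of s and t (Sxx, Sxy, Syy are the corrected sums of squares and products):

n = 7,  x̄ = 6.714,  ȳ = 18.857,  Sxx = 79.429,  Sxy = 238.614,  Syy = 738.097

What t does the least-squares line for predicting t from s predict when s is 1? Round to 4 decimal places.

b = Sxy/Sxx = 238.614/79.429 = 3.004117
a = ȳ − b·x̄ = 18.857 − 3.004117·6.714 = -1.312641
ŷ(1) = a + b·1 = -1.312641 + 3.004117·1 = 1.691476

1.6915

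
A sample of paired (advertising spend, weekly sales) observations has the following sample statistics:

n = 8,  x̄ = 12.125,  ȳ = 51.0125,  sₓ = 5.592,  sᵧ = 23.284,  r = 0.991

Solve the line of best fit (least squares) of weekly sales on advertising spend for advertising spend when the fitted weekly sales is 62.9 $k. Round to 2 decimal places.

15.01

b = r · sᵧ/sₓ = 0.991 · 23.284/5.592 = 4.126331
a = ȳ − b·x̄ = 51.0125 − 4.126331·12.125 = 0.980734
Set a + b·x = 62.9: x = (62.9 − 0.980734) / 4.126331 = 15.005888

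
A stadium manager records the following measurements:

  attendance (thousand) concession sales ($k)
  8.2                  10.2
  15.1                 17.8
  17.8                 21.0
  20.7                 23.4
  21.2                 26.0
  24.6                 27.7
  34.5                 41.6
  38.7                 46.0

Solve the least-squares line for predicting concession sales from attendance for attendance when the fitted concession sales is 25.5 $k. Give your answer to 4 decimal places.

n = 8, Σx = 180.8, Σy = 213.7, Σxy = 5658.62, Σx² = 4783.12
Sxx = Σx² − (Σx)²/n = 4783.12 − 4086.08 = 697.04
Sxy = Σxy − (Σx)(Σy)/n = 5658.62 − 4829.62 = 829
b = Sxy/Sxx = 829/697.04 = 1.189315
a = ȳ − b·x̄ = 26.7125 − 1.189315·22.6 = -0.166015
Set a + b·x = 25.5: x = (25.5 − (-0.166015)) / 1.189315 = 21.580505

21.5805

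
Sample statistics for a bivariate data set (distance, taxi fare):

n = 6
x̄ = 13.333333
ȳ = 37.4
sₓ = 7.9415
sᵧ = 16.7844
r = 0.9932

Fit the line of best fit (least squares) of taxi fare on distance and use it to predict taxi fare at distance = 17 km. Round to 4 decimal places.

b = r · sᵧ/sₓ = 0.9932 · 16.7844/7.9415 = 2.099133
a = ȳ − b·x̄ = 37.4 − 2.099133·13.333333 = 9.411558
ŷ(17) = a + b·17 = 9.411558 + 2.099133·17 = 45.096822

45.0968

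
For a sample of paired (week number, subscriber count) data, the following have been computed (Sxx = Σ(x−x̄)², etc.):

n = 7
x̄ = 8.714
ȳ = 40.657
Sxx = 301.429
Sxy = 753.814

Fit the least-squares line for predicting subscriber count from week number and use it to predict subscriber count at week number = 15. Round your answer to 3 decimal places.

b = Sxy/Sxx = 753.814/301.429 = 2.500801
a = ȳ − b·x̄ = 40.657 − 2.500801·8.714 = 18.865018
ŷ(15) = a + b·15 = 18.865018 + 2.500801·15 = 56.377036

56.377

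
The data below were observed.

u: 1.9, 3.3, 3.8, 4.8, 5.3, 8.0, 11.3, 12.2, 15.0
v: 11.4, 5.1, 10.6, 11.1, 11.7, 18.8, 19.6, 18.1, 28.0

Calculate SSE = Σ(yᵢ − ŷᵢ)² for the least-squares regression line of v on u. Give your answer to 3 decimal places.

n = 9, Σx = 65.6, Σy = 134.4, Σxy = 1206.76, Σx² = 645.6, Σy² = 2377.64
Sxx = Σx² − (Σx)²/n = 645.6 − 478.151111 = 167.448889
Sxy = Σxy − (Σx)(Σy)/n = 1206.76 − 979.626667 = 227.133333
Syy = Σy² − (Σy)²/n = 2377.64 − 2007.04 = 370.6
b = Sxy/Sxx = 227.133333/167.448889 = 1.356434
SSE = Syy − b·Sxy = 370.6 − 1.356434·227.133333 = 62.508669

62.509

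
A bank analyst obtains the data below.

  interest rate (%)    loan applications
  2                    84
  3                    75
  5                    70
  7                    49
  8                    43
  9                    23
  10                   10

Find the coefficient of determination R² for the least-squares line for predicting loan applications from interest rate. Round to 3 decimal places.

0.943

n = 7, Σx = 44, Σy = 354, Σxy = 1737, Σx² = 332, Σy² = 22460
Sxx = Σx² − (Σx)²/n = 332 − 276.571429 = 55.428571
Sxy = Σxy − (Σx)(Σy)/n = 1737 − 2225.142857 = -488.142857
Syy = Σy² − (Σy)²/n = 22460 − 17902.285714 = 4557.714286
R² = Sxy²/(Sxx·Syy) = (-488.142857)²/(55.428571·4557.714286) = 0.943220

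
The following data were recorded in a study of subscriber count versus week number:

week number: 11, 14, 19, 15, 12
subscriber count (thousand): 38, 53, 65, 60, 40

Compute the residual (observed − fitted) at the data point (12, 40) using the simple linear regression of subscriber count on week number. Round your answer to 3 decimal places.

-3.273

n = 5, Σx = 71, Σy = 256, Σxy = 3775, Σx² = 1047
Sxx = Σx² − (Σx)²/n = 1047 − 1008.2 = 38.8
Sxy = Σxy − (Σx)(Σy)/n = 3775 − 3635.2 = 139.8
b = Sxy/Sxx = 139.8/38.8 = 3.603093
a = ȳ − b·x̄ = 51.2 − 3.603093·14.2 = 0.036082
ŷ(12) = 0.036082 + 3.603093·12 = 43.273196
residual = y − ŷ = 40 − 43.273196 = -3.273196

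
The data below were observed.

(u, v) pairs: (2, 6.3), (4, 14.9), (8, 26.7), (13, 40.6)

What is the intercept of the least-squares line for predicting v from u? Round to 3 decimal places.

1.496

n = 4, Σx = 27, Σy = 88.5, Σxy = 813.6, Σx² = 253
Sxx = Σx² − (Σx)²/n = 253 − 182.25 = 70.75
Sxy = Σxy − (Σx)(Σy)/n = 813.6 − 597.375 = 216.225
b = Sxy/Sxx = 216.225/70.75 = 3.056184
a = ȳ − b·x̄ = 22.125 − 3.056184·6.75 = 1.495760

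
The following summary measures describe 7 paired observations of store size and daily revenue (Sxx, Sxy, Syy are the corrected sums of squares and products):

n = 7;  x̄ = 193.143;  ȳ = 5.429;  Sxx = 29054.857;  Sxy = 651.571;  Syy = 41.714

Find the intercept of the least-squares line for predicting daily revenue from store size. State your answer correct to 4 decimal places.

b = Sxy/Sxx = 651.571/29054.857 = 0.022426
a = ȳ − b·x̄ = 5.429 − 0.022426·193.143 = 1.097663

1.0977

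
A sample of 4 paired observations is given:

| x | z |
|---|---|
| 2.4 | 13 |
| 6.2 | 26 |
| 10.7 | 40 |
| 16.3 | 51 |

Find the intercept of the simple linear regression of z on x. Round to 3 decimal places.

8.111

n = 4, Σx = 35.6, Σy = 130, Σxy = 1451.7, Σx² = 424.38
Sxx = Σx² − (Σx)²/n = 424.38 − 316.84 = 107.54
Sxy = Σxy − (Σx)(Σy)/n = 1451.7 − 1157 = 294.7
b = Sxy/Sxx = 294.7/107.54 = 2.740376
a = ȳ − b·x̄ = 32.5 − 2.740376·8.9 = 8.110656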